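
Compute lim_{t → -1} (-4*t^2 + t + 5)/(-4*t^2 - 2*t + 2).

3/2

At t = -1 both the top and bottom vanish — a removable singularity. Factoring out (t + 1) from each leaves (5 - 4*t)/(2 - 4*t), which at t = -1 equals 3/2.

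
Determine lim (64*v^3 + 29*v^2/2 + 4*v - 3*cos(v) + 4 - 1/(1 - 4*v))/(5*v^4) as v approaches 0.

Substitution gives 0/0; apply L'Hôpital's rule 4 times.
After differentiating numerator and denominator 4 times the quotient is (-3*cos(v) + 6144/(4*v - 1)^5)/(120); at v = 0 this is -2049/40.

-2049/40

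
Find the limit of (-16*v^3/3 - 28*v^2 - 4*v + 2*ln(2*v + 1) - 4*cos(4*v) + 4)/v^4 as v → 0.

Substitution gives 0/0 (the numerator vanishes to order 4).
Expand each term to order v^4: the coefficient of v^4 in -4·cos(4v) is -128/3 and in 2·ln(1 + 2v) is -8.
Lower-order terms cancel with the polynomial part, so the numerator is (-152/3)·v^4 + o(v^4), and the limit is (-152/3)/(1) = -152/3.

-152/3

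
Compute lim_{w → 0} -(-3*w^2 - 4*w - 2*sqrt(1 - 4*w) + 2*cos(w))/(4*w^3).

-2

Substitution gives 0/0 (the numerator vanishes to order 3).
Expand each term to order w^3: the coefficient of w^3 in 2·cos(w) is 0 and in -2·√(1 - 4w) is 8.
Lower-order terms cancel with the polynomial part, so the numerator is (8)·w^3 + o(w^3), and the limit is (8)/(-4) = -2.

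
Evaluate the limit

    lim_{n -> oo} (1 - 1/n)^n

Let L be the limit and take ln: ln L = lim (n)·ln(1 - 1/n) = lim (n)·(-1/n + O(1/n²)) = -1.
Hence L = e^(-1).

e^(-1)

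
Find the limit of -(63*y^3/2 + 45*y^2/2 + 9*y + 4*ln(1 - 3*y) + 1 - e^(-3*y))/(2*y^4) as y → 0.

675/16

Substitution gives 0/0 (the numerator vanishes to order 4).
Expand each term to order y^4: the coefficient of y^4 in 4·ln(1 - 3y) is -81 and in −e^(-3y) is -27/8.
Lower-order terms cancel with the polynomial part, so the numerator is (-675/8)·y^4 + o(y^4), and the limit is (-675/8)/(-2) = 675/16.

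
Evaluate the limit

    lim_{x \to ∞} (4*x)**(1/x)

Base → ∞ and exponent → 0: an ∞^0 form.
Take logs: (1/x)·ln(4·x^1) = (ln 4 + 1·ln x)/x → 0.
So the limit is e^0 = 1.

1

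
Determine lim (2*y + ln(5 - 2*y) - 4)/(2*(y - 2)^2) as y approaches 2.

Direct substitution gives 0/0.
Apply L'Hôpital: lim (2 - 2/(5 - 2*y))/(4*y - 8), still 0/0.
After 2 applications of L'Hôpital's rule the quotient is (-4/(5 - 2*y)^2)/(4); substituting y = 2 gives -1.

-1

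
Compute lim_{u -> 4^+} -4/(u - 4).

-∞

As u → 4⁺, (u - 4) → 0⁺, so (u - 4)^1 → 0⁺ and -4/(u - 4)^1 → -∞.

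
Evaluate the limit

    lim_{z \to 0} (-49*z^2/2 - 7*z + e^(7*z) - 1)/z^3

343/6

Direct substitution gives 0/0.
Apply L'Hôpital: lim (-49*z + 7*e^(7*z) - 7)/(3*z^2), still 0/0.
Apply L'Hôpital: lim (49*e^(7*z) - 49)/(6*z), still 0/0.
After 3 applications of L'Hôpital's rule the quotient is (343*e^(7*z))/(6); substituting z = 0 gives 343/6.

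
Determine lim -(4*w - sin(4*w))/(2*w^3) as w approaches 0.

Direct substitution gives 0/0.
Apply L'Hôpital: lim (4 - 4*cos(4*w))/(-6*w^2), still 0/0.
Apply L'Hôpital: lim (16*sin(4*w))/(-12*w), still 0/0.
After 3 applications of L'Hôpital's rule the quotient is (64*cos(4*w))/(-12); substituting w = 0 gives -16/3.

-16/3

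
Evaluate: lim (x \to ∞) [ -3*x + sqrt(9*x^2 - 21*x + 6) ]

-7/2

This has the form ∞ − ∞. Multiply and divide by the conjugate √(9*x^2 - 21*x + 6) + 3x.
That gives (-21x + 6) / (√(9*x^2 - 21*x + 6) + 3x).
Divide numerator and denominator by x: the limit is -21/(2·3) = -7/2.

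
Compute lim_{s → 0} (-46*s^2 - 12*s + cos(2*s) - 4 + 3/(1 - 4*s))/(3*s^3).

64

Substitution gives 0/0; apply L'Hôpital's rule 3 times.
After differentiating numerator and denominator 3 times the quotient is (8*sin(2*s) + 1152/(4*s - 1)^4)/(18); at s = 0 this is 64.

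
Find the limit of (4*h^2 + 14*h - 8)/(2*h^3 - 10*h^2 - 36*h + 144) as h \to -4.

Since h = -4 makes numerator and denominator zero, (h + 4) divides both.
Cancelling it gives (4*h - 2)/(2*h^2 - 18*h + 36); now plug in h = -4 to get -9/70.

-9/70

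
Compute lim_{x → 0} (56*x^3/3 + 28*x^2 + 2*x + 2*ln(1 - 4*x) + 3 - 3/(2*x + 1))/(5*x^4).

Substitution gives 0/0; apply L'Hôpital's rule 4 times.
After differentiating numerator and denominator 4 times the quotient is (-3072/(4*x - 1)^4 - 1152/(2*x + 1)^5)/(120); at x = 0 this is -176/5.

-176/5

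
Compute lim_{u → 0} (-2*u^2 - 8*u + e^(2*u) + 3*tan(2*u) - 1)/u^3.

Substitution gives 0/0 (the numerator vanishes to order 3).
Expand each term to order u^3: the coefficient of u^3 in e^(2u) is 4/3 and in 3·tan(2u) is 8.
Lower-order terms cancel with the polynomial part, so the numerator is (28/3)·u^3 + o(u^3), and the limit is (28/3)/(1) = 28/3.

28/3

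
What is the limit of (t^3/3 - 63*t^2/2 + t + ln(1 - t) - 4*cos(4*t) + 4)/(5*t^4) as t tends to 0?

Substitution gives 0/0 (the numerator vanishes to order 4).
Expand each term to order t^4: the coefficient of t^4 in -4·cos(4t) is -128/3 and in ln(1 - t) is -1/4.
Lower-order terms cancel with the polynomial part, so the numerator is (-515/12)·t^4 + o(t^4), and the limit is (-515/12)/(5) = -103/12.

-103/12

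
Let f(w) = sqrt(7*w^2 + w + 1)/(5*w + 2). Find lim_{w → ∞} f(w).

√(7)/5

For large |w|, √(7*w^2 + w + 1) ≈ √7·|w| and the denominator ≈ 5w.
Since w → +∞, |w| = w, giving √7/(5) = √(7)/5.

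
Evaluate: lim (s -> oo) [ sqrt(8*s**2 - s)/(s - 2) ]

For large |s|, √(8*s^2 - s) ≈ √8·|s| and the denominator ≈ s.
Since s → +∞, |s| = s, giving √8/(1) = 2*√(2).

2*√(2)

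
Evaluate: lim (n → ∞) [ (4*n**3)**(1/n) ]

Base → ∞ and exponent → 0: an ∞^0 form.
Take logs: (1/n)·ln(4·n^3) = (ln 4 + 3·ln n)/n → 0.
So the limit is e^0 = 1.

1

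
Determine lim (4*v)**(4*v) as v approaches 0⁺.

1

Base → 0⁺ and exponent → 0⁺: a 0^0 form.
Take logs: 4v·ln(4v). This is 0·(−∞); rewriting as ln(4v)/(1/(4v)) and applying L'Hôpital gives 0.
Hence the limit is e^0 = 1.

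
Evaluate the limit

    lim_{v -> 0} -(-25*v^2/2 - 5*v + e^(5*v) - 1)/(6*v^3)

Direct substitution gives 0/0.
Apply L'Hôpital: lim (-25*v + 5*e^(5*v) - 5)/(-18*v^2), still 0/0.
Apply L'Hôpital: lim (25*e^(5*v) - 25)/(-36*v), still 0/0.
After 3 applications of L'Hôpital's rule the quotient is (125*e^(5*v))/(-36); substituting v = 0 gives -125/36.

-125/36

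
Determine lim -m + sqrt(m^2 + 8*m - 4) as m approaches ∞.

This has the form ∞ − ∞. Multiply and divide by the conjugate √(m^2 + 8*m - 4) + m.
That gives (8m - 4) / (√(m^2 + 8*m - 4) + m).
Divide numerator and denominator by m: the limit is 8/(2·1) = 4.

4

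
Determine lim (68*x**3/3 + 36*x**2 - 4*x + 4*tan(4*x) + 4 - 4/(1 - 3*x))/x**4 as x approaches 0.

Substitution gives 0/0 (the numerator vanishes to order 4).
Expand each term to order x^4: the coefficient of x^4 in -4·1/(1 - 3x) is -324 and in 4·tan(4x) is 0.
Lower-order terms cancel with the polynomial part, so the numerator is (-324)·x^4 + o(x^4), and the limit is (-324)/(1) = -324.

-324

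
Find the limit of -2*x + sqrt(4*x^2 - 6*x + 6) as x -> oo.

-3/2

This has the form ∞ − ∞. Multiply and divide by the conjugate √(4*x^2 - 6*x + 6) + 2x.
That gives (-6x + 6) / (√(4*x^2 - 6*x + 6) + 2x).
Divide numerator and denominator by x: the limit is -6/(2·2) = -3/2.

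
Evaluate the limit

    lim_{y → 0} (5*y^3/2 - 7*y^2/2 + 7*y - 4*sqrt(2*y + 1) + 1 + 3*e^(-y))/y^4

21/8

Substitution gives 0/0 (the numerator vanishes to order 4).
Expand each term to order y^4: the coefficient of y^4 in 3·e^(-y) is 1/8 and in -4·√(1 + 2y) is 5/2.
Lower-order terms cancel with the polynomial part, so the numerator is (21/8)·y^4 + o(y^4), and the limit is (21/8)/(1) = 21/8.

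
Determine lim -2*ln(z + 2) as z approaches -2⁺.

∞

As z → -2⁺, z + 2 → 0⁺ and ln(z + 2) → −∞.
Multiplying by -2 gives ∞.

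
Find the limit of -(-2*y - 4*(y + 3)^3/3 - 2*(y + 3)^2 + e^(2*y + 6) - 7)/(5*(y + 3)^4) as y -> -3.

-2/15

Direct substitution gives 0/0.
Apply L'Hôpital: lim (-4*y - 4*(y + 3)^2 + 2*e^(2*y + 6) - 14)/(-20*(y + 3)^3), still 0/0.
Apply L'Hôpital: lim (-8*y + 4*e^(2*y + 6) - 28)/(-60*(y + 3)^2), still 0/0.
Apply L'Hôpital: lim (8*e^(2*y + 6) - 8)/(-120*y - 360), still 0/0.
After 4 applications of L'Hôpital's rule the quotient is (16*e^(2*y + 6))/(-120); substituting y = -3 gives -2/15.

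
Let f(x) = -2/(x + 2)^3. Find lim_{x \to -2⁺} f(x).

As x → -2⁺, (x + 2) → 0⁺, so (x + 2)^3 → 0⁺ and -2/(x + 2)^3 → -∞.

-∞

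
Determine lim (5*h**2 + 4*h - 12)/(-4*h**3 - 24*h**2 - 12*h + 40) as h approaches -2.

At h = -2 both the top and bottom vanish — a removable singularity. Factoring out (h + 2) from each leaves (5*h - 6)/(-4*h^2 - 16*h + 20), which at h = -2 equals -4/9.

-4/9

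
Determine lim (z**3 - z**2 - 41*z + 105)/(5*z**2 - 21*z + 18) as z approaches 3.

Since z = 3 makes numerator and denominator zero, (z - 3) divides both.
Cancelling it gives (z^2 + 2*z - 35)/(5*z - 6); now plug in z = 3 to get -20/9.

-20/9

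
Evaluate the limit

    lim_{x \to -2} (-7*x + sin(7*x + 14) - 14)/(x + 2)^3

Direct substitution gives 0/0.
Apply L'Hôpital: lim (7*cos(7*x + 14) - 7)/(3*(x + 2)^2), still 0/0.
Apply L'Hôpital: lim (-49*sin(7*x + 14))/(6*x + 12), still 0/0.
After 3 applications of L'Hôpital's rule the quotient is (-343*cos(7*x + 14))/(6); substituting x = -2 gives -343/6.

-343/6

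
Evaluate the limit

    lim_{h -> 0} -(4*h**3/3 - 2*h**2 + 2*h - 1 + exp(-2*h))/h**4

Direct substitution gives 0/0.
Apply L'Hôpital: lim (4*h^2 - 4*h + 2 - 2*e^(-2*h))/(-4*h^3), still 0/0.
Apply L'Hôpital: lim (8*h - 4 + 4*e^(-2*h))/(-12*h^2), still 0/0.
Apply L'Hôpital: lim (8 - 8*e^(-2*h))/(-24*h), still 0/0.
After 4 applications of L'Hôpital's rule the quotient is (16*e^(-2*h))/(-24); substituting h = 0 gives -2/3.

-2/3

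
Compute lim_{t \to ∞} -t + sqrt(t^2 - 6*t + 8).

-3

This has the form ∞ − ∞. Multiply and divide by the conjugate √(t^2 - 6*t + 8) + t.
That gives (-6t + 8) / (√(t^2 - 6*t + 8) + t).
Divide numerator and denominator by t: the limit is -6/(2·1) = -3.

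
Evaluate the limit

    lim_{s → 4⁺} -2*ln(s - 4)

As s → 4⁺, s - 4 → 0⁺ and ln(s - 4) → −∞.
Multiplying by -2 gives ∞.

∞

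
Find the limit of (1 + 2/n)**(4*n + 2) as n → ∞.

Write it as [(1 + 2/n)^n]^(4) · (1 + 2/n)^(2). The bracketed term tends to e^(2) and the second factor to 1, so the limit is e^(8).

e^(8)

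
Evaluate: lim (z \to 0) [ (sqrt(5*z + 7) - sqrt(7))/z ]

Substitution gives 0/0. Multiply numerator and denominator by the conjugate √(7 + 5z) + √7.
The numerator becomes (7 + 5z) − 7 = 5z, so the expression simplifies to 5/(√(7 + 5z) + √7).
Letting z → 0 gives 5/(2√7) = 5*√(7)/14.

5*√(7)/14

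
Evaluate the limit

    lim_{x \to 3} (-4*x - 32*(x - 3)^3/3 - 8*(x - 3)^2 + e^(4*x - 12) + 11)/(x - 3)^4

Direct substitution gives 0/0.
Apply L'Hôpital: lim (-16*x - 32*(x - 3)^2 + 4*e^(4*x - 12) + 44)/(4*(x - 3)^3), still 0/0.
Apply L'Hôpital: lim (-64*x + 16*e^(4*x - 12) + 176)/(12*(x - 3)^2), still 0/0.
Apply L'Hôpital: lim (64*e^(4*x - 12) - 64)/(24*x - 72), still 0/0.
After 4 applications of L'Hôpital's rule the quotient is (256*e^(4*x - 12))/(24); substituting x = 3 gives 32/3.

32/3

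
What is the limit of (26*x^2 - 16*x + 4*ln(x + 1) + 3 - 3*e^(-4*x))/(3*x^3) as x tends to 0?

Substitution gives 0/0 (the numerator vanishes to order 3).
Expand each term to order x^3: the coefficient of x^3 in -3·e^(-4x) is 32 and in 4·ln(1 + x) is 4/3.
Lower-order terms cancel with the polynomial part, so the numerator is (100/3)·x^3 + o(x^3), and the limit is (100/3)/(3) = 100/9.

100/9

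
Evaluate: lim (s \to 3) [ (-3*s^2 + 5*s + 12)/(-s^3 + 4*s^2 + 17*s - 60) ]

Since s = 3 makes numerator and denominator zero, (s - 3) divides both.
Cancelling it gives (-3*s - 4)/(-s^2 + s + 20); now plug in s = 3 to get -13/14.

-13/14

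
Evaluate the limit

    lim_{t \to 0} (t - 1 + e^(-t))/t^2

1/2

Direct substitution gives 0/0.
Apply L'Hôpital: lim (1 - e^(-t))/(2*t), still 0/0.
After 2 applications of L'Hôpital's rule the quotient is (e^(-t))/(2); substituting t = 0 gives 1/2.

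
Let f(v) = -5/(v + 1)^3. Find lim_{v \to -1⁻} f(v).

∞

As v → -1⁻, (v + 1) → 0⁻, so (v + 1)^3 → 0⁻ and -5/(v + 1)^3 → ∞.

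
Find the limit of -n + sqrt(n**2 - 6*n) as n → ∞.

This has the form ∞ − ∞. Multiply and divide by the conjugate √(n^2 - 6*n) + n.
That gives (-6n) / (√(n^2 - 6*n) + n).
Divide numerator and denominator by n: the limit is -6/(2·1) = -3.

-3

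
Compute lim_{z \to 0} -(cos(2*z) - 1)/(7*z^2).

Direct substitution gives 0/0.
Apply L'Hôpital: lim (-2*sin(2*z))/(-14*z), still 0/0.
After 2 applications of L'Hôpital's rule the quotient is (-4*cos(2*z))/(-14); substituting z = 0 gives 2/7.

2/7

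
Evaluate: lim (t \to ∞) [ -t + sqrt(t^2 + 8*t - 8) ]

This has the form ∞ − ∞. Multiply and divide by the conjugate √(t^2 + 8*t - 8) + t.
That gives (8t - 8) / (√(t^2 + 8*t - 8) + t).
Divide numerator and denominator by t: the limit is 8/(2·1) = 4.

4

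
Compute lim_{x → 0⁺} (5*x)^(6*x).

Base → 0⁺ and exponent → 0⁺: a 0^0 form.
Take logs: 6x·ln(5x). This is 0·(−∞); rewriting as ln(5x)/(1/(6x)) and applying L'Hôpital gives 0.
Hence the limit is e^0 = 1.

1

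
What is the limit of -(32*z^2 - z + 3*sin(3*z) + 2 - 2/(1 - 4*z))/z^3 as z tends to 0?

283/2

Substitution gives 0/0; apply L'Hôpital's rule 3 times.
After differentiating numerator and denominator 3 times the quotient is (-81*cos(3*z) - 768/(4*z - 1)^4)/(-6); at z = 0 this is 283/2.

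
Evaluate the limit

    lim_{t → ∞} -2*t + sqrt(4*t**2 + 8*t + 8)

This has the form ∞ − ∞. Multiply and divide by the conjugate √(4*t^2 + 8*t + 8) + 2t.
That gives (8t + 8) / (√(4*t^2 + 8*t + 8) + 2t).
Divide numerator and denominator by t: the limit is 8/(2·2) = 2.

2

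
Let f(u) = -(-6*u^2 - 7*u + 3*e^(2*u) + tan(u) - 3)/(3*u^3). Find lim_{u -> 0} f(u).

Substitution gives 0/0 (the numerator vanishes to order 3).
Expand each term to order u^3: the coefficient of u^3 in 3·e^(2u) is 4 and in tan(u) is 1/3.
Lower-order terms cancel with the polynomial part, so the numerator is (13/3)·u^3 + o(u^3), and the limit is (13/3)/(-3) = -13/9.

-13/9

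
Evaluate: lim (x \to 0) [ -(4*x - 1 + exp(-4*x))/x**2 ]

-8

Direct substitution gives 0/0.
Apply L'Hôpital: lim (4 - 4*e^(-4*x))/(-2*x), still 0/0.
After 2 applications of L'Hôpital's rule the quotient is (16*e^(-4*x))/(-2); substituting x = 0 gives -8.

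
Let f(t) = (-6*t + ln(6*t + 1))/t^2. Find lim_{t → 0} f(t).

-18

Direct substitution gives 0/0.
Apply L'Hôpital: lim (-6 + 6/(6*t + 1))/(2*t), still 0/0.
After 2 applications of L'Hôpital's rule the quotient is (-36/(6*t + 1)^2)/(2); substituting t = 0 gives -18.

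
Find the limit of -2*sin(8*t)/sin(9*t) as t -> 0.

Substitution gives 0/0.
Divide numerator and denominator by t: sin(8t)/t → 8 and sin(9t)/t → 9, so the limit is -2·8/9 = -16/9.

-16/9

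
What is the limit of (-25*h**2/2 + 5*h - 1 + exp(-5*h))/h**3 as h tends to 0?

Direct substitution gives 0/0.
Apply L'Hôpital: lim (-25*h + 5 - 5*e^(-5*h))/(3*h^2), still 0/0.
Apply L'Hôpital: lim (-25 + 25*e^(-5*h))/(6*h), still 0/0.
After 3 applications of L'Hôpital's rule the quotient is (-125*e^(-5*h))/(6); substituting h = 0 gives -125/6.

-125/6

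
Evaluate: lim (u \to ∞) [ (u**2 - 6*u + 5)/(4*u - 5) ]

The numerator has higher degree (2 > 1); the quotient behaves like (1/(4))·u^1 for large |u|.
As u → +∞ this diverges to ∞.

∞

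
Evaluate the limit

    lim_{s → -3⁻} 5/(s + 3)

As s → -3⁻, (s + 3) → 0⁻, so (s + 3)^1 → 0⁻ and 5/(s + 3)^1 → -∞.

-∞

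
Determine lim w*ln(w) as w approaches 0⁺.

0

This is a 0·(−∞) form. Rewrite as 1·ln(w) / w^(−1) and apply L'Hôpital:
the derivative quotient is 1·(1/w) / (−1·w^(−2)) = (-1/1)·w^1 → 0.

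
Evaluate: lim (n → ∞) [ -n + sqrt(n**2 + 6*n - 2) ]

An ∞ − ∞ form. Rationalising with the conjugate, the difference becomes (6n - 2) / (√(n^2 + 6*n - 2) + n).
For large n the denominator behaves like 2·n, so the quotient tends to 6/2 = 3.

3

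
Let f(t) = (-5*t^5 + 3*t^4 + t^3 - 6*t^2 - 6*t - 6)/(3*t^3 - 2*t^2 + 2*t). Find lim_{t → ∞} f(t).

-∞

The numerator has higher degree (5 > 3); the quotient behaves like (-5/(3))·t^2 for large |t|.
As t → +∞ this diverges to -∞.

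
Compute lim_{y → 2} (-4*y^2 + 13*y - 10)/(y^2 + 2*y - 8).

Since y = 2 makes numerator and denominator zero, (y - 2) divides both.
Cancelling it gives (5 - 4*y)/(y + 4); now plug in y = 2 to get -1/2.

-1/2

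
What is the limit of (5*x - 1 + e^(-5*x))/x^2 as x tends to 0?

Direct substitution gives 0/0.
Apply L'Hôpital: lim (5 - 5*e^(-5*x))/(2*x), still 0/0.
After 2 applications of L'Hôpital's rule the quotient is (25*e^(-5*x))/(2); substituting x = 0 gives 25/2.

25/2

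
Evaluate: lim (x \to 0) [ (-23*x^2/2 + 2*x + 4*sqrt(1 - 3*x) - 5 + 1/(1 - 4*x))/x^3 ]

229/4

Substitution gives 0/0; apply L'Hôpital's rule 3 times.
After differentiating numerator and denominator 3 times the quotient is (384/(4*x - 1)^4 - 81/(2*(1 - 3*x)^(5/2)))/(6); at x = 0 this is 229/4.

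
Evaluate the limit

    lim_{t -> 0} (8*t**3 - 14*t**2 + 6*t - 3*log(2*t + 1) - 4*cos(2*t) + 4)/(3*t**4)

Substitution gives 0/0 (the numerator vanishes to order 4).
Expand each term to order t^4: the coefficient of t^4 in -4·cos(2t) is -8/3 and in -3·ln(1 + 2t) is 12.
Lower-order terms cancel with the polynomial part, so the numerator is (28/3)·t^4 + o(t^4), and the limit is (28/3)/(3) = 28/9.

28/9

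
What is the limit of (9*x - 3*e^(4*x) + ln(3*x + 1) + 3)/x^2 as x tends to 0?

Substitution gives 0/0 (the numerator vanishes to order 2).
Expand each term to order x^2: the coefficient of x^2 in ln(1 + 3x) is -9/2 and in -3·e^(4x) is -24.
Lower-order terms cancel with the polynomial part, so the numerator is (-57/2)·x^2 + o(x^2), and the limit is (-57/2)/(1) = -57/2.

-57/2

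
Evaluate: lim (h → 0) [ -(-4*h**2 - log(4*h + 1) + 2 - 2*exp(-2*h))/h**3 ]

56/3

Substitution gives 0/0; apply L'Hôpital's rule 3 times.
After differentiating numerator and denominator 3 times the quotient is (16*e^(-2*h) - 128/(4*h + 1)^3)/(-6); at h = 0 this is 56/3.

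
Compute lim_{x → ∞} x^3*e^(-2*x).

0

Write as x^3/e^{2x}, an ∞/∞ form.
Exponential growth dominates any polynomial, so repeated L'Hôpital (or the standard result) gives 0.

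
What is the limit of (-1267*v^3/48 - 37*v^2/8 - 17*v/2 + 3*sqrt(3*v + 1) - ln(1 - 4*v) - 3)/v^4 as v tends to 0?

Substitution gives 0/0 (the numerator vanishes to order 4).
Expand each term to order v^4: the coefficient of v^4 in −ln(1 - 4v) is 64 and in 3·√(1 + 3v) is -1215/128.
Lower-order terms cancel with the polynomial part, so the numerator is (6977/128)·v^4 + o(v^4), and the limit is (6977/128)/(1) = 6977/128.

6977/128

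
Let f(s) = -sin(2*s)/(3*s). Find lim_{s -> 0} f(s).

-2/3

Substitution gives 0/0.
Write it as (2/(-3))·sin(2s)/(2s); since sin(u)/u → 1, the limit is -2/3.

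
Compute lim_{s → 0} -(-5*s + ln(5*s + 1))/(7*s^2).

25/14

Direct substitution gives 0/0.
Apply L'Hôpital: lim (-5 + 5/(5*s + 1))/(-14*s), still 0/0.
After 2 applications of L'Hôpital's rule the quotient is (-25/(5*s + 1)^2)/(-14); substituting s = 0 gives 25/14.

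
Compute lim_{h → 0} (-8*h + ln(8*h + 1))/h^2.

-32

Direct substitution gives 0/0.
Apply L'Hôpital: lim (-8 + 8/(8*h + 1))/(2*h), still 0/0.
After 2 applications of L'Hôpital's rule the quotient is (-64/(8*h + 1)^2)/(2); substituting h = 0 gives -32.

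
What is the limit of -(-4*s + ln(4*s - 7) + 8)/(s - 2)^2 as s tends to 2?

Direct substitution gives 0/0.
Apply L'Hôpital: lim (-4 + 4/(4*s - 7))/(4 - 2*s), still 0/0.
After 2 applications of L'Hôpital's rule the quotient is (-16/(4*s - 7)^2)/(-2); substituting s = 2 gives 8.

8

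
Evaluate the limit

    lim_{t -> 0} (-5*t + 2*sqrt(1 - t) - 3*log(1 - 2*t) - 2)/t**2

Substitution gives 0/0 (the numerator vanishes to order 2).
Expand each term to order t^2: the coefficient of t^2 in -3·ln(1 - 2t) is 6 and in 2·√(1 - t) is -1/4.
Lower-order terms cancel with the polynomial part, so the numerator is (23/4)·t^2 + o(t^2), and the limit is (23/4)/(1) = 23/4.

23/4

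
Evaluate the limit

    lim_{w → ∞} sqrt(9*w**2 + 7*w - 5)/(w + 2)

For large |w|, √(9*w^2 + 7*w - 5) ≈ √9·|w| and the denominator ≈ w.
Since w → +∞, |w| = w, giving √9/(1) = 3.

3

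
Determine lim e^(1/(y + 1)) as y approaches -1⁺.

∞

As y → -1⁺, 1/(y + 1) → +∞, so e^(1/(y + 1)) → ∞.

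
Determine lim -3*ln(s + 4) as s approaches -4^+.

∞

As s → -4⁺, s + 4 → 0⁺ and ln(s + 4) → −∞.
Multiplying by -3 gives ∞.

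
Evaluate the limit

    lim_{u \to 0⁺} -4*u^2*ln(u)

This is a 0·(−∞) form. Rewrite as -4·ln(u) / u^(−2) and apply L'Hôpital:
the derivative quotient is -4·(1/u) / (−2·u^(−3)) = (4/2)·u^2 → 0.

0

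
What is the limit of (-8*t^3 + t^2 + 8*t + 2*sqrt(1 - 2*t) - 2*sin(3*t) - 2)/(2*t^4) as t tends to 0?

-5/8

Substitution gives 0/0 (the numerator vanishes to order 4).
Expand each term to order t^4: the coefficient of t^4 in 2·√(1 - 2t) is -5/4 and in -2·sin(3t) is 0.
Lower-order terms cancel with the polynomial part, so the numerator is (-5/4)·t^4 + o(t^4), and the limit is (-5/4)/(2) = -5/8.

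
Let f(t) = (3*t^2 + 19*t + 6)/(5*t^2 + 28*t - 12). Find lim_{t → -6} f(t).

Since t = -6 makes numerator and denominator zero, (t + 6) divides both.
Cancelling it gives (3*t + 1)/(5*t - 2); now plug in t = -6 to get 17/32.

17/32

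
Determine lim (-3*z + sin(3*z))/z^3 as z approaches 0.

Direct substitution gives 0/0.
Apply L'Hôpital: lim (3*cos(3*z) - 3)/(3*z^2), still 0/0.
Apply L'Hôpital: lim (-9*sin(3*z))/(6*z), still 0/0.
After 3 applications of L'Hôpital's rule the quotient is (-27*cos(3*z))/(6); substituting z = 0 gives -9/2.

-9/2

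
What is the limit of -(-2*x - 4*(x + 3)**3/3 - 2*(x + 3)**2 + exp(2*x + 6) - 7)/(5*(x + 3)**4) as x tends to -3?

Direct substitution gives 0/0.
Apply L'Hôpital: lim (-4*x - 4*(x + 3)^2 + 2*e^(2*x + 6) - 14)/(-20*(x + 3)^3), still 0/0.
Apply L'Hôpital: lim (-8*x + 4*e^(2*x + 6) - 28)/(-60*(x + 3)^2), still 0/0.
Apply L'Hôpital: lim (8*e^(2*x + 6) - 8)/(-120*x - 360), still 0/0.
After 4 applications of L'Hôpital's rule the quotient is (16*e^(2*x + 6))/(-120); substituting x = -3 gives -2/15.

-2/15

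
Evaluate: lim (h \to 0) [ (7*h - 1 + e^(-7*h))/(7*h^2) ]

Direct substitution gives 0/0.
Apply L'Hôpital: lim (7 - 7*e^(-7*h))/(14*h), still 0/0.
After 2 applications of L'Hôpital's rule the quotient is (49*e^(-7*h))/(14); substituting h = 0 gives 7/2.

7/2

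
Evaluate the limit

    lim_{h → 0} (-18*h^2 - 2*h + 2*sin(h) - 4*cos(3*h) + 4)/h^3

Substitution gives 0/0 (the numerator vanishes to order 3).
Expand each term to order h^3: the coefficient of h^3 in -4·cos(3h) is 0 and in 2·sin(h) is -1/3.
Lower-order terms cancel with the polynomial part, so the numerator is (-1/3)·h^3 + o(h^3), and the limit is (-1/3)/(1) = -1/3.

-1/3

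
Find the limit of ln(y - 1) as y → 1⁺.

As y → 1⁺, y - 1 → 0⁺ and ln(y - 1) → −∞.
Multiplying by 1 gives -∞.

-∞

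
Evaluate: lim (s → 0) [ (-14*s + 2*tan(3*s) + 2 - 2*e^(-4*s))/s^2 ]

Substitution gives 0/0 (the numerator vanishes to order 2).
Expand each term to order s^2: the coefficient of s^2 in -2·e^(-4s) is -16 and in 2·tan(3s) is 0.
Lower-order terms cancel with the polynomial part, so the numerator is (-16)·s^2 + o(s^2), and the limit is (-16)/(1) = -16.

-16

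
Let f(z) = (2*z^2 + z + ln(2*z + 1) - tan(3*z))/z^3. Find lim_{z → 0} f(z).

Substitution gives 0/0 (the numerator vanishes to order 3).
Expand each term to order z^3: the coefficient of z^3 in ln(1 + 2z) is 8/3 and in −tan(3z) is -9.
Lower-order terms cancel with the polynomial part, so the numerator is (-19/3)·z^3 + o(z^3), and the limit is (-19/3)/(1) = -19/3.

-19/3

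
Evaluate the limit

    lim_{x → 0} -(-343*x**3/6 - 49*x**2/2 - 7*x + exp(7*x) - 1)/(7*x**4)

-343/24

Direct substitution gives 0/0.
Apply L'Hôpital: lim (-343*x^2/2 - 49*x + 7*e^(7*x) - 7)/(-28*x^3), still 0/0.
Apply L'Hôpital: lim (-343*x + 49*e^(7*x) - 49)/(-84*x^2), still 0/0.
Apply L'Hôpital: lim (343*e^(7*x) - 343)/(-168*x), still 0/0.
After 4 applications of L'Hôpital's rule the quotient is (2401*e^(7*x))/(-168); substituting x = 0 gives -343/24.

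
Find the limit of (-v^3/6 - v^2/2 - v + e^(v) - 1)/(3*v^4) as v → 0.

Direct substitution gives 0/0.
Apply L'Hôpital: lim (-v^2/2 - v + e^(v) - 1)/(12*v^3), still 0/0.
Apply L'Hôpital: lim (-v + e^(v) - 1)/(36*v^2), still 0/0.
Apply L'Hôpital: lim (e^(v) - 1)/(72*v), still 0/0.
After 4 applications of L'Hôpital's rule the quotient is (e^(v))/(72); substituting v = 0 gives 1/72.

1/72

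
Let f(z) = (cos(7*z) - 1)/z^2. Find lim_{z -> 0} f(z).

-49/2

Direct substitution gives 0/0.
Apply L'Hôpital: lim (-7*sin(7*z))/(2*z), still 0/0.
After 2 applications of L'Hôpital's rule the quotient is (-49*cos(7*z))/(2); substituting z = 0 gives -49/2.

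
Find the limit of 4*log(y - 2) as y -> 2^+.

-∞

As y → 2⁺, y - 2 → 0⁺ and ln(y - 2) → −∞.
Multiplying by 4 gives -∞.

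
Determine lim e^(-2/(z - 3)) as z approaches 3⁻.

∞

As z → 3⁻, -2/(z - 3) → +∞, so e^(-2/(z - 3)) → ∞.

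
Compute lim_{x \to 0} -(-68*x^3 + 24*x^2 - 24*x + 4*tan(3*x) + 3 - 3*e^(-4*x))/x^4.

Substitution gives 0/0 (the numerator vanishes to order 4).
Expand each term to order x^4: the coefficient of x^4 in -3·e^(-4x) is -32 and in 4·tan(3x) is 0.
Lower-order terms cancel with the polynomial part, so the numerator is (-32)·x^4 + o(x^4), and the limit is (-32)/(-1) = 32.

32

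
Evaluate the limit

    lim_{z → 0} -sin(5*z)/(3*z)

Substitution gives 0/0.
Write it as (5/(-3))·sin(5z)/(5z); since sin(u)/u → 1, the limit is -5/3.

-5/3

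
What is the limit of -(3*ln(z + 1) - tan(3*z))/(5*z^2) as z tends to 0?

Substitution gives 0/0 (the numerator vanishes to order 2).
Expand each term to order z^2: the coefficient of z^2 in 3·ln(1 + z) is -3/2 and in −tan(3z) is 0.
Lower-order terms cancel with the polynomial part, so the numerator is (-3/2)·z^2 + o(z^2), and the limit is (-3/2)/(-5) = 3/10.

3/10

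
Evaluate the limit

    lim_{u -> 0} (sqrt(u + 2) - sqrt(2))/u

Substitution gives 0/0. Multiply numerator and denominator by the conjugate √(2 + u) + √2.
The numerator becomes (2 + u) − 2 = u, so the expression simplifies to 1/(√(2 + u) + √2).
Letting u → 0 gives 1/(2√2) = √(2)/4.

√(2)/4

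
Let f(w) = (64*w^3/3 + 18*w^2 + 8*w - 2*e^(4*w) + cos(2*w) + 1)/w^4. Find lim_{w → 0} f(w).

-62/3

Substitution gives 0/0 (the numerator vanishes to order 4).
Expand each term to order w^4: the coefficient of w^4 in cos(2w) is 2/3 and in -2·e^(4w) is -64/3.
Lower-order terms cancel with the polynomial part, so the numerator is (-62/3)·w^4 + o(w^4), and the limit is (-62/3)/(1) = -62/3.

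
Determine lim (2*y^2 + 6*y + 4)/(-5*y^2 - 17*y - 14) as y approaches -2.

Direct substitution gives 0/0, so factor. Both numerator and denominator have (y + 2) as a factor.
After cancelling, the expression reduces to (2*y + 2)/(-5*y - 7).
Substituting y = -2 gives -2/3.

-2/3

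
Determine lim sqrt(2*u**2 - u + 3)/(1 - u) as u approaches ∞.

-√(2)

For large |u|, √(2*u^2 - u + 3) ≈ √2·|u| and the denominator ≈ -u.
Since u → +∞, |u| = u, giving √2/(-1) = -√(2).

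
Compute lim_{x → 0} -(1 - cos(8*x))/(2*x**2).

-16

Substitution gives 0/0.
Use (1 − cos u)/u² → 1/2 with u = 8x: the limit is 8²/(2·(-2)) = -16.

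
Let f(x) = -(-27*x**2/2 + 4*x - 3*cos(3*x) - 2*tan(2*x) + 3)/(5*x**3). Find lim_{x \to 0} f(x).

Substitution gives 0/0 (the numerator vanishes to order 3).
Expand each term to order x^3: the coefficient of x^3 in -2·tan(2x) is -16/3 and in -3·cos(3x) is 0.
Lower-order terms cancel with the polynomial part, so the numerator is (-16/3)·x^3 + o(x^3), and the limit is (-16/3)/(-5) = 16/15.

16/15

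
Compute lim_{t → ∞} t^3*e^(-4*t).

Write as t^3/e^{4t}, an ∞/∞ form.
Exponential growth dominates any polynomial, so repeated L'Hôpital (or the standard result) gives 0.

0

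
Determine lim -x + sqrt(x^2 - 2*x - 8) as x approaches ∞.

This has the form ∞ − ∞. Multiply and divide by the conjugate √(x^2 - 2*x - 8) + x.
That gives (-2x - 8) / (√(x^2 - 2*x - 8) + x).
Divide numerator and denominator by x: the limit is -2/(2·1) = -1.

-1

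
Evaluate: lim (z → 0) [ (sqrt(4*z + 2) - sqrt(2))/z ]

Substitution gives 0/0. Multiply numerator and denominator by the conjugate √(2 + 4z) + √2.
The numerator becomes (2 + 4z) − 2 = 4z, so the expression simplifies to 4/(√(2 + 4z) + √2).
Letting z → 0 gives 4/(2√2) = √(2).

√(2)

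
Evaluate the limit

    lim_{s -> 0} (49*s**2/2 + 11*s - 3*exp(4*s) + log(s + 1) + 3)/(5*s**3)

-19/3

Substitution gives 0/0 (the numerator vanishes to order 3).
Expand each term to order s^3: the coefficient of s^3 in -3·e^(4s) is -32 and in ln(1 + s) is 1/3.
Lower-order terms cancel with the polynomial part, so the numerator is (-95/3)·s^3 + o(s^3), and the limit is (-95/3)/(5) = -19/3.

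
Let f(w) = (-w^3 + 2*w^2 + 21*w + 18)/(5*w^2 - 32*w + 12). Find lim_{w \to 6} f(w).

Since w = 6 makes numerator and denominator zero, (w - 6) divides both.
Cancelling it gives (-w^2 - 4*w - 3)/(5*w - 2); now plug in w = 6 to get -9/4.

-9/4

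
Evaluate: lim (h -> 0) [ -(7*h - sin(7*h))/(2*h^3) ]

-343/12

Direct substitution gives 0/0.
Apply L'Hôpital: lim (7 - 7*cos(7*h))/(-6*h^2), still 0/0.
Apply L'Hôpital: lim (49*sin(7*h))/(-12*h), still 0/0.
After 3 applications of L'Hôpital's rule the quotient is (343*cos(7*h))/(-12); substituting h = 0 gives -343/12.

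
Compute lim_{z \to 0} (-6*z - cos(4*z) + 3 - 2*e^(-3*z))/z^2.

-1

Substitution gives 0/0 (the numerator vanishes to order 2).
Expand each term to order z^2: the coefficient of z^2 in -2·e^(-3z) is -9 and in −cos(4z) is 8.
Lower-order terms cancel with the polynomial part, so the numerator is (-1)·z^2 + o(z^2), and the limit is (-1)/(1) = -1.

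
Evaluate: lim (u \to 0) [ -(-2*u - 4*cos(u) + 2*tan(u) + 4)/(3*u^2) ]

-2/3

Substitution gives 0/0; apply L'Hôpital's rule 2 times.
After differentiating numerator and denominator 2 times the quotient is (4*cos(u) + 4*tan(u)^3 + 4*tan(u))/(-6); at u = 0 this is -2/3.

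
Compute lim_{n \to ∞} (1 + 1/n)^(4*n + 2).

e^(4)

Let L be the limit and take ln: ln L = lim (4n + 2)·ln(1 + 1/n) = lim (4n + 2)·(1/n + O(1/n²)) = 4.
Hence L = e^(4).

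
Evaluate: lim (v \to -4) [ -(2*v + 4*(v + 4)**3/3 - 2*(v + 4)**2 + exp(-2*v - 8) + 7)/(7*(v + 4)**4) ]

-2/21

Direct substitution gives 0/0.
Apply L'Hôpital: lim (-4*v + 4*(v + 4)^2 - 2*e^(-2*v - 8) - 14)/(-28*(v + 4)^3), still 0/0.
Apply L'Hôpital: lim (8*v + 4*e^(-2*v - 8) + 28)/(-84*(v + 4)^2), still 0/0.
Apply L'Hôpital: lim (8 - 8*e^(-2*v - 8))/(-168*v - 672), still 0/0.
After 4 applications of L'Hôpital's rule the quotient is (16*e^(-2*v - 8))/(-168); substituting v = -4 gives -2/21.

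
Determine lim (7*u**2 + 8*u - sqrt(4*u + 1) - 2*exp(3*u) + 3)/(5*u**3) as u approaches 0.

-13/5

Substitution gives 0/0 (the numerator vanishes to order 3).
Expand each term to order u^3: the coefficient of u^3 in -2·e^(3u) is -9 and in −√(1 + 4u) is -4.
Lower-order terms cancel with the polynomial part, so the numerator is (-13)·u^3 + o(u^3), and the limit is (-13)/(5) = -13/5.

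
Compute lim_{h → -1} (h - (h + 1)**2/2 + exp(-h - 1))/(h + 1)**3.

-1/6

Direct substitution gives 0/0.
Apply L'Hôpital: lim (-h - e^(-h - 1))/(3*(h + 1)^2), still 0/0.
Apply L'Hôpital: lim (e^(-h - 1) - 1)/(6*h + 6), still 0/0.
After 3 applications of L'Hôpital's rule the quotient is (-e^(-h - 1))/(6); substituting h = -1 gives -1/6.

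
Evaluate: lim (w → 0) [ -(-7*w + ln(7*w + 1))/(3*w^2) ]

Direct substitution gives 0/0.
Apply L'Hôpital: lim (-7 + 7/(7*w + 1))/(-6*w), still 0/0.
After 2 applications of L'Hôpital's rule the quotient is (-49/(7*w + 1)^2)/(-6); substituting w = 0 gives 49/6.

49/6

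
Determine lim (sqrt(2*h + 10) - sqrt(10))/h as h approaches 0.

√(10)/10

A 0/0 form; rationalise with √(10 + 2h) + √10. This collapses the numerator to 2h, leaving 2/(√(10 + 2h) + √10) → 2/(2√10) = √(10)/10.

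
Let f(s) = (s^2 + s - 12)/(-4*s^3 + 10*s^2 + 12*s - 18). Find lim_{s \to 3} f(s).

Direct substitution gives 0/0, so factor. Both numerator and denominator have (s - 3) as a factor.
After cancelling, the expression reduces to (s + 4)/(-4*s^2 - 2*s + 6).
Substituting s = 3 gives -7/36.

-7/36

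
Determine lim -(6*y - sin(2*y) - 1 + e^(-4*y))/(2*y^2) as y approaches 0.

Substitution gives 0/0; apply L'Hôpital's rule 2 times.
After differentiating numerator and denominator 2 times the quotient is (4*sin(2*y) + 16*e^(-4*y))/(-4); at y = 0 this is -4.

-4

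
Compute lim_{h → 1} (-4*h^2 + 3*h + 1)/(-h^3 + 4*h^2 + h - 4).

At h = 1 both the top and bottom vanish — a removable singularity. Factoring out (h - 1) from each leaves (-4*h - 1)/(-h^2 + 3*h + 4), which at h = 1 equals -5/6.

-5/6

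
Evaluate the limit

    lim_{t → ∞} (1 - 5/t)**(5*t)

e^(-25)

Let L be the limit and take ln: ln L = lim (5t)·ln(1 - 5/t) = lim (5t)·(-5/t + O(1/t²)) = -25.
Hence L = e^(-25).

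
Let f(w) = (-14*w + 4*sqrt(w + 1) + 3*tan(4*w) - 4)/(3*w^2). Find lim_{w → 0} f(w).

-1/6

Substitution gives 0/0 (the numerator vanishes to order 2).
Expand each term to order w^2: the coefficient of w^2 in 3·tan(4w) is 0 and in 4·√(1 + w) is -1/2.
Lower-order terms cancel with the polynomial part, so the numerator is (-1/2)·w^2 + o(w^2), and the limit is (-1/2)/(3) = -1/6.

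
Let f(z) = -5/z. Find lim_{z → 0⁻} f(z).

∞

As z → 0⁻, (z) → 0⁻, so (z)^1 → 0⁻ and -5/(z)^1 → ∞.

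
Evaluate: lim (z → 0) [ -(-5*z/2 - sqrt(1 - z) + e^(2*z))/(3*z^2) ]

-17/24

Substitution gives 0/0 (the numerator vanishes to order 2).
Expand each term to order z^2: the coefficient of z^2 in e^(2z) is 2 and in −√(1 - z) is 1/8.
Lower-order terms cancel with the polynomial part, so the numerator is (17/8)·z^2 + o(z^2), and the limit is (17/8)/(-3) = -17/24.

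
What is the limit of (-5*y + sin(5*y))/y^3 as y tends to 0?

Direct substitution gives 0/0.
Apply L'Hôpital: lim (5*cos(5*y) - 5)/(3*y^2), still 0/0.
Apply L'Hôpital: lim (-25*sin(5*y))/(6*y), still 0/0.
After 3 applications of L'Hôpital's rule the quotient is (-125*cos(5*y))/(6); substituting y = 0 gives -125/6.

-125/6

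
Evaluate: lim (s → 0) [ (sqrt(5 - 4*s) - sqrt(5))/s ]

A 0/0 form; rationalise with √(5 - 4s) + √5. This collapses the numerator to -4s, leaving -4/(√(5 - 4s) + √5) → -4/(2√5) = -2*√(5)/5.

-2*√(5)/5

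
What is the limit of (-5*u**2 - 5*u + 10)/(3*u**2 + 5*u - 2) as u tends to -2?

-15/7

Direct substitution gives 0/0, so factor. Both numerator and denominator have (u + 2) as a factor.
After cancelling, the expression reduces to (5 - 5*u)/(3*u - 1).
Substituting u = -2 gives -15/7.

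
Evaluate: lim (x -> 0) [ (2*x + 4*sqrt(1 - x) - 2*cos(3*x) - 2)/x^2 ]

17/2

Substitution gives 0/0 (the numerator vanishes to order 2).
Expand each term to order x^2: the coefficient of x^2 in -2·cos(3x) is 9 and in 4·√(1 - x) is -1/2.
Lower-order terms cancel with the polynomial part, so the numerator is (17/2)·x^2 + o(x^2), and the limit is (17/2)/(1) = 17/2.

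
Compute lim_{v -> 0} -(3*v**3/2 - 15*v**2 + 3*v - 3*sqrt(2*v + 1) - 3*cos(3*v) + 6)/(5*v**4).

Substitution gives 0/0; apply L'Hôpital's rule 4 times.
After differentiating numerator and denominator 4 times the quotient is (-243*cos(3*v) + 45/(2*v + 1)^(7/2))/(-120); at v = 0 this is 33/20.

33/20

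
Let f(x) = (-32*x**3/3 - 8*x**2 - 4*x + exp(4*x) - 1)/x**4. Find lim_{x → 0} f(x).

Direct substitution gives 0/0.
Apply L'Hôpital: lim (-32*x^2 - 16*x + 4*e^(4*x) - 4)/(4*x^3), still 0/0.
Apply L'Hôpital: lim (-64*x + 16*e^(4*x) - 16)/(12*x^2), still 0/0.
Apply L'Hôpital: lim (64*e^(4*x) - 64)/(24*x), still 0/0.
After 4 applications of L'Hôpital's rule the quotient is (256*e^(4*x))/(24); substituting x = 0 gives 32/3.

32/3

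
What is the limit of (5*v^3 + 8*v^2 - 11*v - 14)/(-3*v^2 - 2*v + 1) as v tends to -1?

At v = -1 both the top and bottom vanish — a removable singularity. Factoring out (v + 1) from each leaves (5*v^2 + 3*v - 14)/(1 - 3*v), which at v = -1 equals -3.

-3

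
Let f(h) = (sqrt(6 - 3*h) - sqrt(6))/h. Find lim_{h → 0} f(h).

-√(6)/4

Substitution gives 0/0. Multiply numerator and denominator by the conjugate √(6 - 3h) + √6.
The numerator becomes (6 - 3h) − 6 = -3h, so the expression simplifies to -3/(√(6 - 3h) + √6).
Letting h → 0 gives -3/(2√6) = -√(6)/4.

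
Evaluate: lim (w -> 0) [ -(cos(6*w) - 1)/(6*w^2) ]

3

Direct substitution gives 0/0.
Apply L'Hôpital: lim (-6*sin(6*w))/(-12*w), still 0/0.
After 2 applications of L'Hôpital's rule the quotient is (-36*cos(6*w))/(-12); substituting w = 0 gives 3.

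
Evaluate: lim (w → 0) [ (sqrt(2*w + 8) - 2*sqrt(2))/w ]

A 0/0 form; rationalise with √(8 + 2w) + √8. This collapses the numerator to 2w, leaving 2/(√(8 + 2w) + √8) → 2/(2√8) = √(2)/4.

√(2)/4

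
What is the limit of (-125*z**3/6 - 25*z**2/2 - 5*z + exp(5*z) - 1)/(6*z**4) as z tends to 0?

Direct substitution gives 0/0.
Apply L'Hôpital: lim (-125*z^2/2 - 25*z + 5*e^(5*z) - 5)/(24*z^3), still 0/0.
Apply L'Hôpital: lim (-125*z + 25*e^(5*z) - 25)/(72*z^2), still 0/0.
Apply L'Hôpital: lim (125*e^(5*z) - 125)/(144*z), still 0/0.
After 4 applications of L'Hôpital's rule the quotient is (625*e^(5*z))/(144); substituting z = 0 gives 625/144.

625/144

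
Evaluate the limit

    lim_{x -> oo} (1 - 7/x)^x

e^(-7)

The base → 1 and the exponent → ∞: a 1^∞ form.
Take logarithms: (x)·ln(1 - 7/x). Since ln(1+u) ~ u for small u, this behaves like (x)·(-7/x) → -7.
So the limit is e^(-7).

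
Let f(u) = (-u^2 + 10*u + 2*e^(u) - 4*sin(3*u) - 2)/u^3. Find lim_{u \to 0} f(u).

Substitution gives 0/0 (the numerator vanishes to order 3).
Expand each term to order u^3: the coefficient of u^3 in -4·sin(3u) is 18 and in 2·e^(u) is 1/3.
Lower-order terms cancel with the polynomial part, so the numerator is (55/3)·u^3 + o(u^3), and the limit is (55/3)/(1) = 55/3.

55/3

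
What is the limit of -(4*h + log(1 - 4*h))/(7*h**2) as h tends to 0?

Direct substitution gives 0/0.
Apply L'Hôpital: lim (4 - 4/(1 - 4*h))/(-14*h), still 0/0.
After 2 applications of L'Hôpital's rule the quotient is (-16/(1 - 4*h)^2)/(-14); substituting h = 0 gives 8/7.

8/7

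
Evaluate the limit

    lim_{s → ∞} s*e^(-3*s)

0

Write as s^1/e^{3s}, an ∞/∞ form.
Exponential growth dominates any polynomial, so repeated L'Hôpital (or the standard result) gives 0.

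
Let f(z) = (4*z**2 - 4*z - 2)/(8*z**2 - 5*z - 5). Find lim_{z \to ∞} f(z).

1/2

Numerator and denominator both have degree 2.
Dividing every term by z^2, all lower-order terms vanish and the limit is the ratio of leading coefficients, 4/(8) = 1/2.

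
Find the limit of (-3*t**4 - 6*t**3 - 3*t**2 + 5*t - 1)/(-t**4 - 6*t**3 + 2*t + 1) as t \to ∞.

3

Numerator and denominator both have degree 4.
Dividing every term by t^4, all lower-order terms vanish and the limit is the ratio of leading coefficients, -3/(-1) = 3.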